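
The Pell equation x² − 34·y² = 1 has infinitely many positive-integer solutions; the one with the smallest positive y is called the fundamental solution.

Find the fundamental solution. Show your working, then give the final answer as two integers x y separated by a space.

√34 = [5; 1,4,1,10, …], period ℓ=4 (even) → k=3
i=0: a=5 ⇒ p=5, q=1
…
i=2: a=4 ⇒ p=29, q=5
i=3: a=1 ⇒ p=35, q=6
→ (35, 6).  Check: 35²=1225, 34·6²=1224, difference 1.

35 6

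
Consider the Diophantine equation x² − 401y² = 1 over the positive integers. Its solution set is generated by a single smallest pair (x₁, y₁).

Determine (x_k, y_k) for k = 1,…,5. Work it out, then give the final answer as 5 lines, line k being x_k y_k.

801 40
1283201 64080
2055687201 102656120
3293209612801 164455040160
5275719744020001 263456871680200

[20; 40] for √401; ℓ=1 ⇒ convergent index 1
i=0: a=20 ⇒ p=20, q=1
i=1: a=40 ⇒ p=801, q=40
(x₁, y₁) = (801, 40);  801² − 401·40² = 1 ✓
(x_2, y_2) = (801·801 + 401·40·40, 801·40 + 40·801) = (1283201, 64080)
(x_3, y_3) = (801·1283201 + 401·40·64080, 801·64080 + 40·1283201) = (2055687201, 102656120)
(x_4, y_4) = (801·2055687201 + 401·40·102656120, 801·102656120 + 40·2055687201) = (3293209612801, 164455040160)
(x_5, y_5) = (801·3293209612801 + 401·40·164455040160, 801·164455040160 + 40·3293209612801) = (5275719744020001, 263456871680200)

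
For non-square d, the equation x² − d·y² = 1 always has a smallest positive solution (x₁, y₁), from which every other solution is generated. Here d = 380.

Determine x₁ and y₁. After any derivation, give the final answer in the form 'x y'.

[19; 2,38] for √380; ℓ=2 ⇒ convergent index 1
k=0  a_k=19  p_k/q_k = 19/1
k=1  a_k=2  p_k/q_k = 39/2
(x₁, y₁) = (39, 2);  39² − 380·2² = 1 ✓

39 2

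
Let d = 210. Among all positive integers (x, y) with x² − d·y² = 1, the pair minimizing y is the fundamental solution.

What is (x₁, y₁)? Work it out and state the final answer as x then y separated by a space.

[14; 2,28] for √210; ℓ=2 ⇒ convergent index 1
a_0=14:  p_0=14·1+0=14,  q_0=14·0+1=1
a_1=2:  p_1=2·14+1=29,  q_1=2·1+0=2
(x₁, y₁) = (29, 2);  29² − 210·2² = 1 ✓

29 2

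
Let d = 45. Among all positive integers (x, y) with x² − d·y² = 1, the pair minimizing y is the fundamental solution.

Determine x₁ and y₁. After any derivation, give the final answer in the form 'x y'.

√45 = [6; 1,2,2,2,1,12, …], period ℓ=6 (even) → k=5
a_0=6:  p_0=6·1+0=6,  q_0=6·0+1=1
a_1=1:  p_1=1·6+1=7,  q_1=1·1+0=1
a_2=2:  p_2=2·7+6=20,  q_2=2·1+1=3
a_3=2:  p_3=2·20+7=47,  q_3=2·3+1=7
a_4=2:  p_4=2·47+20=114,  q_4=2·7+3=17
a_5=1:  p_5=1·114+47=161,  q_5=1·17+7=24
fundamental: x₁=161, y₁=24  (since 25921 − 45·576 = 1)

161 24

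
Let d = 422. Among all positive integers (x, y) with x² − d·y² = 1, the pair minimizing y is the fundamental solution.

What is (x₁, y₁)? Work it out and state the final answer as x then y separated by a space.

7022501 341850

√422 = [20; 1,1,5,2,1,…,1,1,40, …], period ℓ=14 (even) → k=13
a_0=20:  p_0=20·1+0=20,  q_0=20·0+1=1
…
a_2=1:  p_2=1·21+20=41,  q_2=1·1+1=2
…
a_12=1:  p_12=1·3211821+598859=3810680,  q_12=1·156349+29152=185501
a_13=1:  p_13=1·3810680+3211821=7022501,  q_13=1·185501+156349=341850
(x₁, y₁) = (7022501, 341850);  7022501² − 422·341850² = 1 ✓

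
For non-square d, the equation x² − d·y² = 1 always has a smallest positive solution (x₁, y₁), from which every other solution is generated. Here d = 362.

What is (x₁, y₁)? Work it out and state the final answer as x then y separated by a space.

723 38

√362 = [19; 38, …], period ℓ=1 (odd) → k=1
step 0: (19, 1)  from 19·(1,0) + (0,1)
step 1: (723, 38)  from 38·(19,1) + (1,0)
→ (723, 38).  Check: 723²=522729, 362·38²=522728, difference 1.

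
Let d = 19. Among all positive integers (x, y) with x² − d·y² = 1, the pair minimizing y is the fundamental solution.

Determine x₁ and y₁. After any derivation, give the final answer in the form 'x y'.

170 39

d=19: √d = [4; 2,1,3,1,2,8] (ℓ=6, even), read p_5/q_5
k=0  a_k=4  p_k/q_k = 4/1
…
k=4  a_k=1  p_k/q_k = 61/14
k=5  a_k=2  p_k/q_k = 170/39
→ (170, 39).  Check: 170²=28900, 19·39²=28899, difference 1.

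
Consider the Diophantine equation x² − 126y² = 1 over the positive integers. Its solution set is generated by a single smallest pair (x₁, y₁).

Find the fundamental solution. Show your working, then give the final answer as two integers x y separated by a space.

449 40

[11; 4,2,4,22] for √126; ℓ=4 ⇒ convergent index 3
a_0=11:  p_0=11·1+0=11,  q_0=11·0+1=1
a_1=4:  p_1=4·11+1=45,  q_1=4·1+0=4
a_2=2:  p_2=2·45+11=101,  q_2=2·4+1=9
a_3=4:  p_3=4·101+45=449,  q_3=4·9+4=40
→ (449, 40).  Check: 449²=201601, 126·40²=201600, difference 1.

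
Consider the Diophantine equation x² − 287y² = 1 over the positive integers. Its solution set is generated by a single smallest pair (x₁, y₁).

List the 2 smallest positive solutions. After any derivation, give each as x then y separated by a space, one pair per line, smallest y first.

√287 = [16; 1,15,1,32, …], period ℓ=4 (even) → k=3
step 0: (16, 1)  from 16·(1,0) + (0,1)
…
step 2: (271, 16)  from 15·(17,1) + (16,1)
step 3: (288, 17)  from 1·(271,16) + (17,1)
fundamental: x₁=288, y₁=17  (since 82944 − 287·289 = 1)
n=2: (288,17)∘(288,17) = (288·288+287·17·17, 288·17+17·288) = (165887,9792)

288 17
165887 9792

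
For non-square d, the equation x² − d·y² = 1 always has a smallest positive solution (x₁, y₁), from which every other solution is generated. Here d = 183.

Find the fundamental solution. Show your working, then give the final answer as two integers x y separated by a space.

487 36

√183 → a₀=13, period (1,1,8,1,1,26); ℓ=6 even so k=5
step 0: (13, 1)  from 13·(1,0) + (0,1)
step 1: (14, 1)  from 1·(13,1) + (1,0)
…
step 4: (257, 19)  from 1·(230,17) + (27,2)
step 5: (487, 36)  from 1·(257,19) + (230,17)
(x₁, y₁) = (487, 36);  487² − 183·36² = 1 ✓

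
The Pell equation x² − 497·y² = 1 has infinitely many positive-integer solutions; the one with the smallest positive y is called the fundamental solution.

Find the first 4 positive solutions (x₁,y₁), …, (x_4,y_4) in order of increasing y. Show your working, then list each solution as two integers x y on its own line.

1201887 53912
2889064721537 129592263888
6944658661946678751 311510514535059400
16693389930459326703284737 748800875565868281911712

√497 → a₀=22, period (3,2,2,5,6,5,2,2,3,44); ℓ=10 even so k=9
i=0: a=22 ⇒ p=22, q=1
…
i=2: a=2 ⇒ p=156, q=7
…
i=4: a=5 ⇒ p=2051, q=92
…
i=8: a=2 ⇒ p=352750, q=15823
i=9: a=3 ⇒ p=1201887, q=53912
(x₁, y₁) = (1201887, 53912);  1201887² − 497·53912² = 1 ✓
(1201887+53912√497)^2 = 2889064721537 + 129592263888√497
(1201887+53912√497)^3 = 6944658661946678751 + 311510514535059400√497
(1201887+53912√497)^4 = 16693389930459326703284737 + 748800875565868281911712√497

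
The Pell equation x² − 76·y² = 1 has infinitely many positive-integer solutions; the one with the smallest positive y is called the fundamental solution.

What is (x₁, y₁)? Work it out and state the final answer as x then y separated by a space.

57799 6630

√76 = [8; 1,2,1,1,5,4,5,1,1,2,1,16, …], period ℓ=12 (even) → k=11
i=0: a=8 ⇒ p=8, q=1
i=1: a=1 ⇒ p=9, q=1
i=2: a=2 ⇒ p=26, q=3
…
i=6: a=4 ⇒ p=1421, q=163
i=7: a=5 ⇒ p=7445, q=854
…
i=10: a=2 ⇒ p=41488, q=4759
i=11: a=1 ⇒ p=57799, q=6630
fundamental: x₁=57799, y₁=6630  (since 3340724401 − 76·43956900 = 1)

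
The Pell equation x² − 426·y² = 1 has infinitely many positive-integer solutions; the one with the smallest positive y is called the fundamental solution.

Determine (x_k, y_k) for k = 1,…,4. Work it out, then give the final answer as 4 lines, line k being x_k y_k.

88751 4300
15753480001 763258600
2796274207048751 135479928012900
496344264283813920001 24047958181382517200

√426 = [20; 1,1,1,3,2,6,2,3,1,1,1,40, …], period ℓ=12 (even) → k=11
k=0  a_k=20  p_k/q_k = 20/1
k=1  a_k=1  p_k/q_k = 21/1
k=2  a_k=1  p_k/q_k = 41/2
…
k=5  a_k=2  p_k/q_k = 516/25
k=6  a_k=6  p_k/q_k = 3323/161
…
k=9  a_k=1  p_k/q_k = 31971/1549
k=10  a_k=1  p_k/q_k = 56780/2751
k=11  a_k=1  p_k/q_k = 88751/4300
(x₁, y₁) = (88751, 4300);  88751² − 426·4300² = 1 ✓
k=2:  x_2 = 88751·88751+426·4300·4300 = 15753480001,  y_2 = 88751·4300+4300·88751 = 763258600
k=3:  x_3 = 88751·15753480001+426·4300·763258600 = 2796274207048751,  y_3 = 88751·763258600+4300·15753480001 = 135479928012900
k=4:  x_4 = 88751·2796274207048751+426·4300·135479928012900 = 496344264283813920001,  y_4 = 88751·135479928012900+4300·2796274207048751 = 24047958181382517200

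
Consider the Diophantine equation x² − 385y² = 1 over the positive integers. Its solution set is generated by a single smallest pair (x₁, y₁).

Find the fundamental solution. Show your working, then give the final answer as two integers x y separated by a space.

√385 = [19; 1,1,1,1,1,…,1,1,38, …], period ℓ=16 (even) → k=15
a_0=19:  p_0=19·1+0=19,  q_0=19·0+1=1
a_1=1:  p_1=1·19+1=20,  q_1=1·1+0=1
a_2=1:  p_2=1·20+19=39,  q_2=1·1+1=2
a_3=1:  p_3=1·39+20=59,  q_3=1·2+1=3
a_4=1:  p_4=1·59+39=98,  q_4=1·3+2=5
a_5=1:  p_5=1·98+59=157,  q_5=1·5+3=8
a_6=3:  p_6=3·157+98=569,  q_6=3·8+5=29
a_7=1:  p_7=1·569+157=726,  q_7=1·29+8=37
a_8=2:  p_8=2·726+569=2021,  q_8=2·37+29=103
…
a_10=3:  p_10=3·2747+2021=10262,  q_10=3·140+103=523
a_11=1:  p_11=1·10262+2747=13009,  q_11=1·523+140=663
…
a_13=1:  p_13=1·23271+13009=36280,  q_13=1·1186+663=1849
a_14=1:  p_14=1·36280+23271=59551,  q_14=1·1849+1186=3035
a_15=1:  p_15=1·59551+36280=95831,  q_15=1·3035+1849=4884
fundamental: x₁=95831, y₁=4884  (since 9183580561 − 385·23853456 = 1)

95831 4884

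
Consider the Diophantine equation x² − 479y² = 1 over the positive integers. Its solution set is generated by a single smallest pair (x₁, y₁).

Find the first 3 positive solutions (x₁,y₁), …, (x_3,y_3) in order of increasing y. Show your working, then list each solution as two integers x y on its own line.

2989440 136591
17873503027199 816661198080
106863529779256567680 4882719303976413809

√479 = [21; 1,7,1,3,2,21,2,3,1,7,1,42, …], period ℓ=12 (even) → k=11
k=0  a_k=21  p_k/q_k = 21/1
…
k=2  a_k=7  p_k/q_k = 175/8
k=3  a_k=1  p_k/q_k = 197/9
k=4  a_k=3  p_k/q_k = 766/35
…
k=7  a_k=2  p_k/q_k = 75879/3467
k=8  a_k=3  p_k/q_k = 264712/12095
k=9  a_k=1  p_k/q_k = 340591/15562
k=10  a_k=7  p_k/q_k = 2648849/121029
k=11  a_k=1  p_k/q_k = 2989440/136591
(x₁, y₁) = (2989440, 136591);  2989440² − 479·136591² = 1 ✓
(x_2, y_2) = (2989440·2989440 + 479·136591·136591, 2989440·136591 + 136591·2989440) = (17873503027199, 816661198080)
(x_3, y_3) = (2989440·17873503027199 + 479·136591·816661198080, 2989440·816661198080 + 136591·17873503027199) = (106863529779256567680, 4882719303976413809)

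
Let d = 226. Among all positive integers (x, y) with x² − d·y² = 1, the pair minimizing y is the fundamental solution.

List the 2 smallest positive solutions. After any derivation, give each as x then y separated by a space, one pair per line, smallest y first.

451 30
406801 27060

d=226: √d = [15; 30] (ℓ=1, odd), read p_1/q_1
step 0: (15, 1)  from 15·(1,0) + (0,1)
step 1: (451, 30)  from 30·(15,1) + (1,0)
(x₁, y₁) = (451, 30);  451² − 226·30² = 1 ✓
(x_2, y_2) = (451·451 + 226·30·30, 451·30 + 30·451) = (406801, 27060)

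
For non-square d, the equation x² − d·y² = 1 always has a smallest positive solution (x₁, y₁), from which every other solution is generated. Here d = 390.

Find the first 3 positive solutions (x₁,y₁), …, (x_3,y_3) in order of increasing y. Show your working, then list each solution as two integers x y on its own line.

79 4
12481 632
1971919 99852

d=390: √d = [19; 1,2,1,38] (ℓ=4, even), read p_3/q_3
a_0=19:  p_0=19·1+0=19,  q_0=19·0+1=1
a_1=1:  p_1=1·19+1=20,  q_1=1·1+0=1
a_2=2:  p_2=2·20+19=59,  q_2=2·1+1=3
a_3=1:  p_3=1·59+20=79,  q_3=1·3+1=4
→ (79, 4).  Check: 79²=6241, 390·4²=6240, difference 1.
(79+4√390)^2 = 12481 + 632√390
(79+4√390)^3 = 1971919 + 99852√390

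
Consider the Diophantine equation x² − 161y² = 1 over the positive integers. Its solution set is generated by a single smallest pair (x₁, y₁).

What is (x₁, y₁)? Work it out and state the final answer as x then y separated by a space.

√161 → a₀=12, period (1,2,4,1,2,1,4,2,1,24); ℓ=10 even so k=9
k=0  a_k=12  p_k/q_k = 12/1
…
k=2  a_k=2  p_k/q_k = 38/3
k=3  a_k=4  p_k/q_k = 165/13
…
k=6  a_k=1  p_k/q_k = 774/61
k=7  a_k=4  p_k/q_k = 3667/289
k=8  a_k=2  p_k/q_k = 8108/639
k=9  a_k=1  p_k/q_k = 11775/928
fundamental: x₁=11775, y₁=928  (since 138650625 − 161·861184 = 1)

11775 928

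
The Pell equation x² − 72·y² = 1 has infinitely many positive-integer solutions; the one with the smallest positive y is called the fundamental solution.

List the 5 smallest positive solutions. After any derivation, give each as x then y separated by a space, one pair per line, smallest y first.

√72 → a₀=8, period (2,16); ℓ=2 even so k=1
i=0: a=8 ⇒ p=8, q=1
i=1: a=2 ⇒ p=17, q=2
fundamental: x₁=17, y₁=2  (since 289 − 72·4 = 1)
(x_2, y_2) = (17·17 + 72·2·2, 17·2 + 2·17) = (577, 68)
(x_3, y_3) = (17·577 + 72·2·68, 17·68 + 2·577) = (19601, 2310)
(x_4, y_4) = (17·19601 + 72·2·2310, 17·2310 + 2·19601) = (665857, 78472)
(x_5, y_5) = (17·665857 + 72·2·78472, 17·78472 + 2·665857) = (22619537, 2665738)

17 2
577 68
19601 2310
665857 78472
22619537 2665738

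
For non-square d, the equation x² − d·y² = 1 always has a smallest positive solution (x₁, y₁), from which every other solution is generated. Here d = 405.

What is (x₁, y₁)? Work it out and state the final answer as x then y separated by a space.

161 8

√405 → a₀=20, period (8,40); ℓ=2 even so k=1
k=0  a_k=20  p_k/q_k = 20/1
k=1  a_k=8  p_k/q_k = 161/8
fundamental: x₁=161, y₁=8  (since 25921 − 405·64 = 1)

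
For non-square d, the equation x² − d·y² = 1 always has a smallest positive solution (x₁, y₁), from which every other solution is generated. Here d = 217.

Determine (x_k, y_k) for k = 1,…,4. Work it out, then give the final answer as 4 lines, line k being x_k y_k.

3844063 260952
29553640695937 2006231855952
227212113429087499999 15424163293772565000
1746835356769087211376615937 118582910847096488831334048

√217 → a₀=14, period (1,2,1,2,1,…,2,1,28); ℓ=16 even so k=15
k=0  a_k=14  p_k/q_k = 14/1
k=1  a_k=1  p_k/q_k = 15/1
k=2  a_k=2  p_k/q_k = 44/3
k=3  a_k=1  p_k/q_k = 59/4
…
k=6  a_k=1  p_k/q_k = 383/26
k=7  a_k=9  p_k/q_k = 3668/249
…
k=10  a_k=1  p_k/q_k = 154218/10469
…
k=12  a_k=2  p_k/q_k = 740980/50301
…
k=14  a_k=2  p_k/q_k = 2809702/190735
k=15  a_k=1  p_k/q_k = 3844063/260952
→ (3844063, 260952).  Check: 3844063²=14776820347969, 217·260952²=14776820347968, difference 1.
(x_2, y_2) = (3844063·3844063 + 217·260952·260952, 3844063·260952 + 260952·3844063) = (29553640695937, 2006231855952)
(x_3, y_3) = (3844063·29553640695937 + 217·260952·2006231855952, 3844063·2006231855952 + 260952·29553640695937) = (227212113429087499999, 15424163293772565000)
(x_4, y_4) = (3844063·227212113429087499999 + 217·260952·15424163293772565000, 3844063·15424163293772565000 + 260952·227212113429087499999) = (1746835356769087211376615937, 118582910847096488831334048)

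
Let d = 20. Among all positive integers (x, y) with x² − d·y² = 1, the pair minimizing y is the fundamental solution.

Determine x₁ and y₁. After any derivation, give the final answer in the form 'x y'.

√20 → a₀=4, period (2,8); ℓ=2 even so k=1
k=0  a_k=4  p_k/q_k = 4/1
k=1  a_k=2  p_k/q_k = 9/2
(x₁, y₁) = (9, 2);  9² − 20·2² = 1 ✓

9 2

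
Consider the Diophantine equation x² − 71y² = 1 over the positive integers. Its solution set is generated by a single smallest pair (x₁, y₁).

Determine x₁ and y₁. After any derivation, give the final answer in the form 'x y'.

3480 413

√71 → a₀=8, period (2,2,1,7,1,2,2,16); ℓ=8 even so k=7
k=0  a_k=8  p_k/q_k = 8/1
…
k=3  a_k=1  p_k/q_k = 59/7
…
k=5  a_k=1  p_k/q_k = 514/61
k=6  a_k=2  p_k/q_k = 1483/176
k=7  a_k=2  p_k/q_k = 3480/413
(x₁, y₁) = (3480, 413);  3480² − 71·413² = 1 ✓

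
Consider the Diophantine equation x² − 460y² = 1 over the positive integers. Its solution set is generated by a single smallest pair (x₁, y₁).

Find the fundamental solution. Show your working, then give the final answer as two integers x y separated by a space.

√460 → a₀=21, period (2,4,3,1,2,10,2,1,3,4,2,42); ℓ=12 even so k=11
k=0  a_k=21  p_k/q_k = 21/1
…
k=2  a_k=4  p_k/q_k = 193/9
k=3  a_k=3  p_k/q_k = 622/29
…
k=6  a_k=10  p_k/q_k = 23335/1088
k=7  a_k=2  p_k/q_k = 48922/2281
k=8  a_k=1  p_k/q_k = 72257/3369
…
k=10  a_k=4  p_k/q_k = 1135029/52921
k=11  a_k=2  p_k/q_k = 2535751/118230
→ (2535751, 118230).  Check: 2535751²=6430033134001, 460·118230²=6430033134000, difference 1.

2535751 118230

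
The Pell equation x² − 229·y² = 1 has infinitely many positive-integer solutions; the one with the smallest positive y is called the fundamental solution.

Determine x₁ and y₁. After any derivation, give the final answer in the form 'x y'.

[15; 7,1,1,7,30] for √229; ℓ=5 ⇒ convergent index 9
i=0: a=15 ⇒ p=15, q=1
i=1: a=7 ⇒ p=106, q=7
i=2: a=1 ⇒ p=121, q=8
…
i=5: a=30 ⇒ p=51527, q=3405
i=6: a=7 ⇒ p=362399, q=23948
…
i=8: a=1 ⇒ p=776325, q=51301
i=9: a=7 ⇒ p=5848201, q=386460
(x₁, y₁) = (5848201, 386460);  5848201² − 229·386460² = 1 ✓

5848201 386460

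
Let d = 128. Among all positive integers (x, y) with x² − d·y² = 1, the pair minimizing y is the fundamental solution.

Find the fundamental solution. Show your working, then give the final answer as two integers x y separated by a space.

√128 → a₀=11, period (3,5,3,22); ℓ=4 even so k=3
k=0  a_k=11  p_k/q_k = 11/1
k=1  a_k=3  p_k/q_k = 34/3
k=2  a_k=5  p_k/q_k = 181/16
k=3  a_k=3  p_k/q_k = 577/51
(x₁, y₁) = (577, 51);  577² − 128·51² = 1 ✓

577 51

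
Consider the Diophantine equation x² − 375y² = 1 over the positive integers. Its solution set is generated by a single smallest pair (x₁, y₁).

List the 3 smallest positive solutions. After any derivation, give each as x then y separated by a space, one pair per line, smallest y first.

√375 = [19; 2,1,2,1,5,1,2,1,2,38, …], period ℓ=10 (even) → k=9
k=0  a_k=19  p_k/q_k = 19/1
k=1  a_k=2  p_k/q_k = 39/2
k=2  a_k=1  p_k/q_k = 58/3
k=3  a_k=2  p_k/q_k = 155/8
k=4  a_k=1  p_k/q_k = 213/11
k=5  a_k=5  p_k/q_k = 1220/63
k=6  a_k=1  p_k/q_k = 1433/74
k=7  a_k=2  p_k/q_k = 4086/211
k=8  a_k=1  p_k/q_k = 5519/285
k=9  a_k=2  p_k/q_k = 15124/781
→ (15124, 781).  Check: 15124²=228735376, 375·781²=228735375, difference 1.
(x_2, y_2) = (15124·15124 + 375·781·781, 15124·781 + 781·15124) = (457470751, 23623688)
(x_3, y_3) = (15124·457470751 + 375·781·23623688, 15124·23623688 + 781·457470751) = (13837575261124, 714569313843)

15124 781
457470751 23623688
13837575261124 714569313843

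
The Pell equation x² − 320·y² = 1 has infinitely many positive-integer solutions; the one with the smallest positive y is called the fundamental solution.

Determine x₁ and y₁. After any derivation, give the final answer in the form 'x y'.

√320 → a₀=17, period (1,7,1,34); ℓ=4 even so k=3
a_0=17:  p_0=17·1+0=17,  q_0=17·0+1=1
…
a_2=7:  p_2=7·18+17=143,  q_2=7·1+1=8
a_3=1:  p_3=1·143+18=161,  q_3=1·8+1=9
(x₁, y₁) = (161, 9);  161² − 320·9² = 1 ✓

161 9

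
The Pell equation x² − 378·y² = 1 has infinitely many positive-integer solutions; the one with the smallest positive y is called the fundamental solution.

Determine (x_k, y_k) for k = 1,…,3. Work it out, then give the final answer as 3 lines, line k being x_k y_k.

8749 450
153090001 7874100
2678768828749 137781001350

√378 = [19; 2,3,1,4,1,3,2,38, …], period ℓ=8 (even) → k=7
i=0: a=19 ⇒ p=19, q=1
…
i=2: a=3 ⇒ p=136, q=7
i=3: a=1 ⇒ p=175, q=9
i=4: a=4 ⇒ p=836, q=43
i=5: a=1 ⇒ p=1011, q=52
i=6: a=3 ⇒ p=3869, q=199
i=7: a=2 ⇒ p=8749, q=450
fundamental: x₁=8749, y₁=450  (since 76545001 − 378·202500 = 1)
n=2: (8749,450)∘(8749,450) = (8749·8749+378·450·450, 8749·450+450·8749) = (153090001,7874100)
n=3: (153090001,7874100)∘(8749,450) = (8749·153090001+378·450·7874100, 8749·7874100+450·153090001) = (2678768828749,137781001350)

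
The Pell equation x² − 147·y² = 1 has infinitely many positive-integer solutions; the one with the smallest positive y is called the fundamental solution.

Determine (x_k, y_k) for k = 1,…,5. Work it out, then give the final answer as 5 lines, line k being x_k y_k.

97 8
18817 1552
3650401 301080
708158977 58407968
137379191137 11330844712

[12; 8,24] for √147; ℓ=2 ⇒ convergent index 1
a_0=12:  p_0=12·1+0=12,  q_0=12·0+1=1
a_1=8:  p_1=8·12+1=97,  q_1=8·1+0=8
(x₁, y₁) = (97, 8);  97² − 147·8² = 1 ✓
n=2: (97,8)∘(97,8) = (97·97+147·8·8, 97·8+8·97) = (18817,1552)
n=3: (18817,1552)∘(97,8) = (97·18817+147·8·1552, 97·1552+8·18817) = (3650401,301080)
n=4: (3650401,301080)∘(97,8) = (97·3650401+147·8·301080, 97·301080+8·3650401) = (708158977,58407968)
n=5: (708158977,58407968)∘(97,8) = (97·708158977+147·8·58407968, 97·58407968+8·708158977) = (137379191137,11330844712)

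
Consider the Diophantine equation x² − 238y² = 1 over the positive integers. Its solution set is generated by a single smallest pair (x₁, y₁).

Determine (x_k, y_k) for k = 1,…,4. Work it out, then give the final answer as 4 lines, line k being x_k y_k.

[15; 2,2,1,14,1,2,2,30] for √238; ℓ=8 ⇒ convergent index 7
a_0=15:  p_0=15·1+0=15,  q_0=15·0+1=1
a_1=2:  p_1=2·15+1=31,  q_1=2·1+0=2
a_2=2:  p_2=2·31+15=77,  q_2=2·2+1=5
a_3=1:  p_3=1·77+31=108,  q_3=1·5+2=7
…
a_5=1:  p_5=1·1589+108=1697,  q_5=1·103+7=110
a_6=2:  p_6=2·1697+1589=4983,  q_6=2·110+103=323
a_7=2:  p_7=2·4983+1697=11663,  q_7=2·323+110=756
(x₁, y₁) = (11663, 756);  11663² − 238·756² = 1 ✓
(11663+756√238)^2 = 272051137 + 17634456√238
(11663+756√238)^3 = 6345864809999 + 411341319900√238
(11663+756√238)^4 = 148023642285985537 + 9594947610352944√238

11663 756
272051137 17634456
6345864809999 411341319900
148023642285985537 9594947610352944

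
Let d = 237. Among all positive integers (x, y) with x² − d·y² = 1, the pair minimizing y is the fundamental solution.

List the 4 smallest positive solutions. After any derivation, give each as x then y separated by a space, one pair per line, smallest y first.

[15; 2,1,1,7,10,7,1,1,2,30] for √237; ℓ=10 ⇒ convergent index 9
a_0=15:  p_0=15·1+0=15,  q_0=15·0+1=1
a_1=2:  p_1=2·15+1=31,  q_1=2·1+0=2
a_2=1:  p_2=1·31+15=46,  q_2=1·2+1=3
…
a_6=7:  p_6=7·5927+585=42074,  q_6=7·385+38=2733
…
a_8=1:  p_8=1·48001+42074=90075,  q_8=1·3118+2733=5851
a_9=2:  p_9=2·90075+48001=228151,  q_9=2·5851+3118=14820
fundamental: x₁=228151, y₁=14820  (since 52052878801 − 237·219632400 = 1)
(x_2, y_2) = (228151·228151 + 237·14820·14820, 228151·14820 + 14820·228151) = (104105757601, 6762395640)
(x_3, y_3) = (228151·104105757601 + 237·14820·6762395640, 228151·6762395640 + 14820·104105757601) = (47503665404623351, 3085694655308460)
(x_4, y_4) = (228151·47503665404623351 + 237·14820·3085694655308460, 228151·3085694655308460 + 14820·47503665404623351) = (21676017531356338550401, 1408008642599798519280)

228151 14820
104105757601 6762395640
47503665404623351 3085694655308460
21676017531356338550401 1408008642599798519280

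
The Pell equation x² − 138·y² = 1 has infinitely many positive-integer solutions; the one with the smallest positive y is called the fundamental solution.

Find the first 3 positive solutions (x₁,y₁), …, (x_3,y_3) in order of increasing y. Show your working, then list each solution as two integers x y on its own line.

47 4
4417 376
415151 35340

d=138: √d = [11; 1,2,1,22] (ℓ=4, even), read p_3/q_3
k=0  a_k=11  p_k/q_k = 11/1
…
k=2  a_k=2  p_k/q_k = 35/3
k=3  a_k=1  p_k/q_k = 47/4
fundamental: x₁=47, y₁=4  (since 2209 − 138·16 = 1)
(47+4√138)^2 = 4417 + 376√138
(47+4√138)^3 = 415151 + 35340√138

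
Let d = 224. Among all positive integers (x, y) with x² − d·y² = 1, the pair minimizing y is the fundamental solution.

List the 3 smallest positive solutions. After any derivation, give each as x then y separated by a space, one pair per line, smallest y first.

15 1
449 30
13455 899

√224 → a₀=14, period (1,28); ℓ=2 even so k=1
i=0: a=14 ⇒ p=14, q=1
i=1: a=1 ⇒ p=15, q=1
(x₁, y₁) = (15, 1);  15² − 224·1² = 1 ✓
k=2:  x_2 = 15·15+224·1·1 = 449,  y_2 = 15·1+1·15 = 30
k=3:  x_3 = 15·449+224·1·30 = 13455,  y_3 = 15·30+1·449 = 899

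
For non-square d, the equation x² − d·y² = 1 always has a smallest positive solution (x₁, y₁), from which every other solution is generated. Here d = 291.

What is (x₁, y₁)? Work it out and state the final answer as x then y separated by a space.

d=291: √d = [17; 17,34] (ℓ=2, even), read p_1/q_1
k=0  a_k=17  p_k/q_k = 17/1
k=1  a_k=17  p_k/q_k = 290/17
→ (290, 17).  Check: 290²=84100, 291·17²=84099, difference 1.

290 17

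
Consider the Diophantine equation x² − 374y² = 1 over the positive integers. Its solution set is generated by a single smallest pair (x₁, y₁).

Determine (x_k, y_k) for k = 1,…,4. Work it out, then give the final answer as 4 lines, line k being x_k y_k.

3365 174
22646449 1171020
152410598405 7880964426
1025723304619201 53038889415960

√374 = [19; 2,1,18,1,2,38, …], period ℓ=6 (even) → k=5
i=0: a=19 ⇒ p=19, q=1
i=1: a=2 ⇒ p=39, q=2
…
i=3: a=18 ⇒ p=1083, q=56
i=4: a=1 ⇒ p=1141, q=59
i=5: a=2 ⇒ p=3365, q=174
→ (3365, 174).  Check: 3365²=11323225, 374·174²=11323224, difference 1.
n=2: (3365,174)∘(3365,174) = (3365·3365+374·174·174, 3365·174+174·3365) = (22646449,1171020)
n=3: (22646449,1171020)∘(3365,174) = (3365·22646449+374·174·1171020, 3365·1171020+174·22646449) = (152410598405,7880964426)
n=4: (152410598405,7880964426)∘(3365,174) = (3365·152410598405+374·174·7880964426, 3365·7880964426+174·152410598405) = (1025723304619201,53038889415960)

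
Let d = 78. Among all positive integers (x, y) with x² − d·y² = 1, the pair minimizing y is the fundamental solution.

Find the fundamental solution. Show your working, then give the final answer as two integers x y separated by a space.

√78 = [8; 1,4,1,16, …], period ℓ=4 (even) → k=3
i=0: a=8 ⇒ p=8, q=1
…
i=2: a=4 ⇒ p=44, q=5
i=3: a=1 ⇒ p=53, q=6
fundamental: x₁=53, y₁=6  (since 2809 − 78·36 = 1)

53 6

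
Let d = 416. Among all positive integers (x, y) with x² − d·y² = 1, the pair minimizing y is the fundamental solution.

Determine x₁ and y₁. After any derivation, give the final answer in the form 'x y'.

5201 255

√416 = [20; 2,1,1,9,1,1,2,40, …], period ℓ=8 (even) → k=7
i=0: a=20 ⇒ p=20, q=1
i=1: a=2 ⇒ p=41, q=2
i=2: a=1 ⇒ p=61, q=3
i=3: a=1 ⇒ p=102, q=5
i=4: a=9 ⇒ p=979, q=48
…
i=6: a=1 ⇒ p=2060, q=101
i=7: a=2 ⇒ p=5201, q=255
fundamental: x₁=5201, y₁=255  (since 27050401 − 416·65025 = 1)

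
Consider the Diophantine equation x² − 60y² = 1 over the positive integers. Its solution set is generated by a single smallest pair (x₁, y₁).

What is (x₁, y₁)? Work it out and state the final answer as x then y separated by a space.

[7; 1,2,1,14] for √60; ℓ=4 ⇒ convergent index 3
step 0: (7, 1)  from 7·(1,0) + (0,1)
step 1: (8, 1)  from 1·(7,1) + (1,0)
step 2: (23, 3)  from 2·(8,1) + (7,1)
step 3: (31, 4)  from 1·(23,3) + (8,1)
→ (31, 4).  Check: 31²=961, 60·4²=960, difference 1.

31 4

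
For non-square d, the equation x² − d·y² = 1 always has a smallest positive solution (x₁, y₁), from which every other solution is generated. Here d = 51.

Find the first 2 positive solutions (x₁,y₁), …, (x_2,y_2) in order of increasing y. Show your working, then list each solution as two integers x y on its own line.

50 7
4999 700

d=51: √d = [7; 7,14] (ℓ=2, even), read p_1/q_1
step 0: (7, 1)  from 7·(1,0) + (0,1)
step 1: (50, 7)  from 7·(7,1) + (1,0)
→ (50, 7).  Check: 50²=2500, 51·7²=2499, difference 1.
(50+7√51)^2 = 4999 + 700√51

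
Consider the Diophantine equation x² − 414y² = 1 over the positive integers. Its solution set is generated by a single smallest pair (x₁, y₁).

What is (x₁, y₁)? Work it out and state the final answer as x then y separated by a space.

√414 = [20; 2,1,7,2,7,1,2,40, …], period ℓ=8 (even) → k=7
step 0: (20, 1)  from 20·(1,0) + (0,1)
…
step 2: (61, 3)  from 1·(41,2) + (20,1)
step 3: (468, 23)  from 7·(61,3) + (41,2)
…
step 5: (7447, 366)  from 7·(997,49) + (468,23)
step 6: (8444, 415)  from 1·(7447,366) + (997,49)
step 7: (24335, 1196)  from 2·(8444,415) + (7447,366)
→ (24335, 1196).  Check: 24335²=592192225, 414·1196²=592192224, difference 1.

24335 1196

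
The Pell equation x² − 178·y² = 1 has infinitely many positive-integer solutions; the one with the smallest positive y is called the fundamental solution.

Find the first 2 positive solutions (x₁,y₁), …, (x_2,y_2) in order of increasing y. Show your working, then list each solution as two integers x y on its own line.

√178 → a₀=13, period (2,1,12,1,2,26); ℓ=6 even so k=5
step 0: (13, 1)  from 13·(1,0) + (0,1)
step 1: (27, 2)  from 2·(13,1) + (1,0)
step 2: (40, 3)  from 1·(27,2) + (13,1)
…
step 4: (547, 41)  from 1·(507,38) + (40,3)
step 5: (1601, 120)  from 2·(547,41) + (507,38)
fundamental: x₁=1601, y₁=120  (since 2563201 − 178·14400 = 1)
(1601+120√178)^2 = 5126401 + 384240√178

1601 120
5126401 384240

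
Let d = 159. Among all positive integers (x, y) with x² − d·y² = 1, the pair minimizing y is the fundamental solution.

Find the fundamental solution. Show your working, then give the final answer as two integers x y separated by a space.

d=159: √d = [12; 1,1,1,1,3,1,1,1,1,24] (ℓ=10, even), read p_9/q_9
a_0=12:  p_0=12·1+0=12,  q_0=12·0+1=1
…
a_5=3:  p_5=3·63+38=227,  q_5=3·5+3=18
…
a_8=1:  p_8=1·517+290=807,  q_8=1·41+23=64
a_9=1:  p_9=1·807+517=1324,  q_9=1·64+41=105
→ (1324, 105).  Check: 1324²=1752976, 159·105²=1752975, difference 1.

1324 105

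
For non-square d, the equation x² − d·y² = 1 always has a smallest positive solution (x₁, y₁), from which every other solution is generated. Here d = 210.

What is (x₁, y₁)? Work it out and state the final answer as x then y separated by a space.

29 2

d=210: √d = [14; 2,28] (ℓ=2, even), read p_1/q_1
i=0: a=14 ⇒ p=14, q=1
i=1: a=2 ⇒ p=29, q=2
fundamental: x₁=29, y₁=2  (since 841 − 210·4 = 1)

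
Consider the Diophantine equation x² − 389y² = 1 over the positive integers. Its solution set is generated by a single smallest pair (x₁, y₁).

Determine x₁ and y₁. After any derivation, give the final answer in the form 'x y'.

√389 → a₀=19, period (1,2,1,1,1,1,2,1,38); ℓ=9 odd so k=17
a_0=19:  p_0=19·1+0=19,  q_0=19·0+1=1
…
a_2=2:  p_2=2·20+19=59,  q_2=2·1+1=3
…
a_4=1:  p_4=1·79+59=138,  q_4=1·4+3=7
…
a_7=2:  p_7=2·355+217=927,  q_7=2·18+11=47
a_8=1:  p_8=1·927+355=1282,  q_8=1·47+18=65
…
a_10=1:  p_10=1·49643+1282=50925,  q_10=1·2517+65=2582
…
a_13=1:  p_13=1·202418+151493=353911,  q_13=1·10263+7681=17944
…
a_16=2:  p_16=2·910240+556329=2376809,  q_16=2·46151+28207=120509
a_17=1:  p_17=1·2376809+910240=3287049,  q_17=1·120509+46151=166660
(x₁, y₁) = (3287049, 166660);  3287049² − 389·166660² = 1 ✓

3287049 166660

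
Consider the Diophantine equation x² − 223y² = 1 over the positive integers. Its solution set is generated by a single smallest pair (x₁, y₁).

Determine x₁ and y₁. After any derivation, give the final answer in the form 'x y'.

224 15

√223 → a₀=14, period (1,13,1,28); ℓ=4 even so k=3
a_0=14:  p_0=14·1+0=14,  q_0=14·0+1=1
a_1=1:  p_1=1·14+1=15,  q_1=1·1+0=1
a_2=13:  p_2=13·15+14=209,  q_2=13·1+1=14
a_3=1:  p_3=1·209+15=224,  q_3=1·14+1=15
→ (224, 15).  Check: 224²=50176, 223·15²=50175, difference 1.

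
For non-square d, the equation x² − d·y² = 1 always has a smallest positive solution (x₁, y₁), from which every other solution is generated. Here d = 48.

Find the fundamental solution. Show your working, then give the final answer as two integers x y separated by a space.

7 1

d=48: √d = [6; 1,12] (ℓ=2, even), read p_1/q_1
k=0  a_k=6  p_k/q_k = 6/1
k=1  a_k=1  p_k/q_k = 7/1
→ (7, 1).  Check: 7²=49, 48·1²=48, difference 1.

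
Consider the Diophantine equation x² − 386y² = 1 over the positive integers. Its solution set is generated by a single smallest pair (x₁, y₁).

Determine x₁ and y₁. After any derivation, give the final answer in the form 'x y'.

[19; 1,1,1,4,1,18,1,4,1,1,1,38] for √386; ℓ=12 ⇒ convergent index 11
i=0: a=19 ⇒ p=19, q=1
…
i=4: a=4 ⇒ p=275, q=14
i=5: a=1 ⇒ p=334, q=17
…
i=7: a=1 ⇒ p=6621, q=337
…
i=10: a=1 ⇒ p=72163, q=3673
i=11: a=1 ⇒ p=111555, q=5678
(x₁, y₁) = (111555, 5678);  111555² − 386·5678² = 1 ✓

111555 5678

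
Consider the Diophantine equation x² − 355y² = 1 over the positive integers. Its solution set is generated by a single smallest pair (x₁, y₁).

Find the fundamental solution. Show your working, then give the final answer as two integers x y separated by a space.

[18; 1,5,3,3,1,6,1,3,3,5,1,36] for √355; ℓ=12 ⇒ convergent index 11
k=0  a_k=18  p_k/q_k = 18/1
…
k=3  a_k=3  p_k/q_k = 358/19
k=4  a_k=3  p_k/q_k = 1187/63
…
k=6  a_k=6  p_k/q_k = 10457/555
k=7  a_k=1  p_k/q_k = 12002/637
…
k=9  a_k=3  p_k/q_k = 151391/8035
k=10  a_k=5  p_k/q_k = 803418/42641
k=11  a_k=1  p_k/q_k = 954809/50676
→ (954809, 50676).  Check: 954809²=911660226481, 355·50676²=911660226480, difference 1.

954809 50676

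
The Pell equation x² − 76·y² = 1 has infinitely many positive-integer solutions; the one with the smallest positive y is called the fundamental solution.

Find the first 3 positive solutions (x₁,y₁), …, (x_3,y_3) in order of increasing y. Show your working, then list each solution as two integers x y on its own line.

57799 6630
6681448801 766414740
772362118440199 88596011107890

[8; 1,2,1,1,5,4,5,1,1,2,1,16] for √76; ℓ=12 ⇒ convergent index 11
k=0  a_k=8  p_k/q_k = 8/1
…
k=3  a_k=1  p_k/q_k = 35/4
…
k=7  a_k=5  p_k/q_k = 7445/854
…
k=9  a_k=1  p_k/q_k = 16311/1871
k=10  a_k=2  p_k/q_k = 41488/4759
k=11  a_k=1  p_k/q_k = 57799/6630
fundamental: x₁=57799, y₁=6630  (since 3340724401 − 76·43956900 = 1)
n=2: (57799,6630)∘(57799,6630) = (57799·57799+76·6630·6630, 57799·6630+6630·57799) = (6681448801,766414740)
n=3: (6681448801,766414740)∘(57799,6630) = (57799·6681448801+76·6630·766414740, 57799·766414740+6630·6681448801) = (772362118440199,88596011107890)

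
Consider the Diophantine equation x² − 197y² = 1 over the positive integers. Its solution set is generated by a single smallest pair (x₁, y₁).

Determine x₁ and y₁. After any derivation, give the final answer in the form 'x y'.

d=197: √d = [14; 28] (ℓ=1, odd), read p_1/q_1
step 0: (14, 1)  from 14·(1,0) + (0,1)
step 1: (393, 28)  from 28·(14,1) + (1,0)
(x₁, y₁) = (393, 28);  393² − 197·28² = 1 ✓

393 28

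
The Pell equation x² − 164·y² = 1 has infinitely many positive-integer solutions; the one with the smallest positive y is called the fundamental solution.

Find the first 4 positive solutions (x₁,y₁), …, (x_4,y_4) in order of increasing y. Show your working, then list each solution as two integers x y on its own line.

2049 160
8396801 655680
34410088449 2686976480
141012534067201 11011228959360

[12; 1,4,6,4,1,24] for √164; ℓ=6 ⇒ convergent index 5
k=0  a_k=12  p_k/q_k = 12/1
…
k=2  a_k=4  p_k/q_k = 64/5
k=3  a_k=6  p_k/q_k = 397/31
k=4  a_k=4  p_k/q_k = 1652/129
k=5  a_k=1  p_k/q_k = 2049/160
fundamental: x₁=2049, y₁=160  (since 4198401 − 164·25600 = 1)
n=2: (2049,160)∘(2049,160) = (2049·2049+164·160·160, 2049·160+160·2049) = (8396801,655680)
n=3: (8396801,655680)∘(2049,160) = (2049·8396801+164·160·655680, 2049·655680+160·8396801) = (34410088449,2686976480)
n=4: (34410088449,2686976480)∘(2049,160) = (2049·34410088449+164·160·2686976480, 2049·2686976480+160·34410088449) = (141012534067201,11011228959360)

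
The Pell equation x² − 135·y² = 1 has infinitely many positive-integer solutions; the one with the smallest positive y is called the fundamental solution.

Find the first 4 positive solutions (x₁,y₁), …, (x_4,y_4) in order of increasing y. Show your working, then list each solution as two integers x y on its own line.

[11; 1,1,1,1,1,1,1,22] for √135; ℓ=8 ⇒ convergent index 7
step 0: (11, 1)  from 11·(1,0) + (0,1)
step 1: (12, 1)  from 1·(11,1) + (1,0)
step 2: (23, 2)  from 1·(12,1) + (11,1)
step 3: (35, 3)  from 1·(23,2) + (12,1)
…
step 5: (93, 8)  from 1·(58,5) + (35,3)
step 6: (151, 13)  from 1·(93,8) + (58,5)
step 7: (244, 21)  from 1·(151,13) + (93,8)
(x₁, y₁) = (244, 21);  244² − 135·21² = 1 ✓
(x_2, y_2) = (244·244 + 135·21·21, 244·21 + 21·244) = (119071, 10248)
(x_3, y_3) = (244·119071 + 135·21·10248, 244·10248 + 21·119071) = (58106404, 5001003)
(x_4, y_4) = (244·58106404 + 135·21·5001003, 244·5001003 + 21·58106404) = (28355806081, 2440479216)

244 21
119071 10248
58106404 5001003
28355806081 2440479216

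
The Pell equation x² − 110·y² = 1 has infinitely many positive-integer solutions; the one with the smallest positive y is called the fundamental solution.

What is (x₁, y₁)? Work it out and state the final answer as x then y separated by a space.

21 2

√110 → a₀=10, period (2,20); ℓ=2 even so k=1
i=0: a=10 ⇒ p=10, q=1
i=1: a=2 ⇒ p=21, q=2
fundamental: x₁=21, y₁=2  (since 441 − 110·4 = 1)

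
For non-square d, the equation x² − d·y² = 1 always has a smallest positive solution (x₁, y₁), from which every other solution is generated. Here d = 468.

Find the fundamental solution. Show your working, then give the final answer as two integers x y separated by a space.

649 30

d=468: √d = [21; 1,1,1,2,1,1,1,42] (ℓ=8, even), read p_7/q_7
a_0=21:  p_0=21·1+0=21,  q_0=21·0+1=1
a_1=1:  p_1=1·21+1=22,  q_1=1·1+0=1
…
a_3=1:  p_3=1·43+22=65,  q_3=1·2+1=3
…
a_5=1:  p_5=1·173+65=238,  q_5=1·8+3=11
a_6=1:  p_6=1·238+173=411,  q_6=1·11+8=19
a_7=1:  p_7=1·411+238=649,  q_7=1·19+11=30
→ (649, 30).  Check: 649²=421201, 468·30²=421200, difference 1.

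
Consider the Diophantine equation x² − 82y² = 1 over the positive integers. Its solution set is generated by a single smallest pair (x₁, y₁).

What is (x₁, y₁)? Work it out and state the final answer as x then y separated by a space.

163 18

√82 = [9; 18, …], period ℓ=1 (odd) → k=1
k=0  a_k=9  p_k/q_k = 9/1
k=1  a_k=18  p_k/q_k = 163/18
fundamental: x₁=163, y₁=18  (since 26569 − 82·324 = 1)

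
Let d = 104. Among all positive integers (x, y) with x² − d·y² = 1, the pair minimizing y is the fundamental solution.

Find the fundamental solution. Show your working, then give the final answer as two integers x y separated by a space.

51 5

√104 → a₀=10, period (5,20); ℓ=2 even so k=1
i=0: a=10 ⇒ p=10, q=1
i=1: a=5 ⇒ p=51, q=5
fundamental: x₁=51, y₁=5  (since 2601 − 104·25 = 1)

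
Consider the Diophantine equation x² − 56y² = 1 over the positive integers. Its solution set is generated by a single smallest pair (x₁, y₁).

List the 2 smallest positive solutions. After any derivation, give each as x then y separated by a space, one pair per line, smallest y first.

√56 = [7; 2,14, …], period ℓ=2 (even) → k=1
i=0: a=7 ⇒ p=7, q=1
i=1: a=2 ⇒ p=15, q=2
fundamental: x₁=15, y₁=2  (since 225 − 56·4 = 1)
(15+2√56)^2 = 449 + 60√56

15 2
449 60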